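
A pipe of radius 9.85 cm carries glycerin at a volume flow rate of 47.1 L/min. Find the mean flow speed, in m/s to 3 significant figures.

Q = 47.1 L/min = 0.000785 m³/s.
v = Q/A = 0.000785 / 0.0305 = 0.0258 m/s.

0.0258 m/s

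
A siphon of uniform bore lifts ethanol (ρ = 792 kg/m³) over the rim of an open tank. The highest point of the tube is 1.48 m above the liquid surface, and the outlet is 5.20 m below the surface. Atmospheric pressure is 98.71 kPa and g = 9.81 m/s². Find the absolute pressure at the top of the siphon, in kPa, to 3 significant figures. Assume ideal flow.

The outlet speed comes from Torricelli: v = √(2g·5.20) = 10.1 m/s.
With constant cross-section the crest speed equals v; applying Bernoulli from the surface up to the crest, P_top = P_atm − ½ρv² − ρg·h_top.
P_top = 98710 − ½·792·10.1² − 792·9.81·1.48 = 46800 Pa.

46.8 kPa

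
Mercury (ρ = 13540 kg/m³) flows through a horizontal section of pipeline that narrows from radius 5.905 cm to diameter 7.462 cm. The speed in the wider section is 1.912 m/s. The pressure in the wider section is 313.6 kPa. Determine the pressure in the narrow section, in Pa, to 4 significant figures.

Mass conservation (A₁v₁ = A₂v₂) gives v₂ = 1.912 × 109.5/43.73 = 4.789 m/s.
The pipe is horizontal, so Bernoulli reduces to P₁ + ½ρv₁² = P₂ + ½ρv₂².
P₂ = P₁ − ½ρ(v₂² − v₁²) = 313600 − ½·13540·(4.789² − 1.912²) = 313600 − 130500 = 183100 Pa.

P₂ ≈ 183100 Pa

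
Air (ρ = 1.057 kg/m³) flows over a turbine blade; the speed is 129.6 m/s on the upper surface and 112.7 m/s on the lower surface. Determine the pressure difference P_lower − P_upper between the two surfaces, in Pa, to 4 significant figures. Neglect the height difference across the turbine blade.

With negligible Δh, P + ½ρv² is constant, so P_low − P_up = ½ρ(v_up² − v_low²).
ΔP = ½·1.057·(129.6² − 112.7²) = 2164 Pa.

ΔP = 2164 Pa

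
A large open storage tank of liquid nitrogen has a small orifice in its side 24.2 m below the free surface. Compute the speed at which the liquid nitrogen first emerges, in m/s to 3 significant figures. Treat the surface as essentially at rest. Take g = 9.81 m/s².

v ≈ 21.8 m/s

With the surface at rest and both surface and jet at atmospheric pressure, Bernoulli gives ρg h = ½ρv², so v = √(2gh) = √(2·9.81·24.2) = 21.8 m/s.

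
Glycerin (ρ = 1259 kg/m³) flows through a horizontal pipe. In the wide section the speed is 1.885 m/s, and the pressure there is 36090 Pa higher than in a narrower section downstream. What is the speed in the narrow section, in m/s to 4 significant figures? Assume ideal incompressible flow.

With h₁ = h₂, rearranging Bernoulli gives v₂ = √(v₁² + 2ΔP/ρ).
v₂ = √(1.885² + 2·36090/1259) = √(3.553 + 57.33) = 7.803 m/s.

7.803 m/s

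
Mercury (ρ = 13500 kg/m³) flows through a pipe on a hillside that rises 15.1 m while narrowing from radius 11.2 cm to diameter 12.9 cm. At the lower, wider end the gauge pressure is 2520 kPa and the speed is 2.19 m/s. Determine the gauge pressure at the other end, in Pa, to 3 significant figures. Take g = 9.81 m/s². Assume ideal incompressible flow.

P₂ ≈ 258000 Pa

By continuity, v₂ = v₁·A₁/A₂ = 2.19·(394/131) = 6.60 m/s.
Applying Bernoulli between the two ends and solving for P₂: P₂ = P₁ + ½ρ(v₁² − v₂²) − ρgΔh.
P₂ = 2520000 + ½·13500·(2.19² − 6.60²) − 13500·9.81·(+15.1) = 2520000 + (-262000) − (2000000) = 258000 Pa.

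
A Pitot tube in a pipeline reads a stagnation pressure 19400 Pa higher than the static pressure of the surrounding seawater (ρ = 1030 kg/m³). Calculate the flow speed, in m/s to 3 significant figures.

v ≈ 6.14 m/s

At the stagnation point the flow is brought to rest, so Bernoulli gives P_stag − P_static = ½ρv².
v = √(2ΔP/ρ) = √(2·19400/1030) = 6.14 m/s.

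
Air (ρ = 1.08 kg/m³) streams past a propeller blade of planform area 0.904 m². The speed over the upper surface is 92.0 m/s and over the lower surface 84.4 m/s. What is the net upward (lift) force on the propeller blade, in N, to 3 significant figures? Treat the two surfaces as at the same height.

The faster flow above has the lower pressure; Bernoulli (same height) gives ΔP = ½ρ(v_up² − v_low²).
ΔP = ½·1.08·(92.0² − 84.4²) = 724 Pa.
Lift = ΔP · A = 724 × 0.904 = 654 N.

F ≈ 654 N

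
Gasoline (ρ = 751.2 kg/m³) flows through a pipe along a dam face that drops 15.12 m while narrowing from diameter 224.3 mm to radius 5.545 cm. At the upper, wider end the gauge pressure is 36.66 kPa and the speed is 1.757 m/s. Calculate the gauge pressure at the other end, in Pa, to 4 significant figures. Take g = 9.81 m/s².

Continuity gives A₁v₁ = A₂v₂, so v₂ = (395.1 cm²)/(96.59 cm²) × 1.757 m/s = 7.187 m/s.
Energy conservation along the streamline gives P₂ = P₁ − ½ρ(v₂² − v₁²) − ρg(h₂ − h₁).
P₂ = 36660 + ½·751.2·(1.757² − 7.187²) − 751.2·9.81·(−15.12) = 36660 + (-18240) − (-111400) = 129800 Pa.

P₂ = 129800 Pa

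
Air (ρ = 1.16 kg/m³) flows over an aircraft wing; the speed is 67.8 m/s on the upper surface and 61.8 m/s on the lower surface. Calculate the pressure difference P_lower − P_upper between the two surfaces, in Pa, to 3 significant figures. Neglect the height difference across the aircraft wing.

With negligible Δh, P + ½ρv² is constant, so P_low − P_up = ½ρ(v_up² − v_low²).
ΔP = ½·1.16·(67.8² − 61.8²) = 451 Pa.

ΔP = 451 Pa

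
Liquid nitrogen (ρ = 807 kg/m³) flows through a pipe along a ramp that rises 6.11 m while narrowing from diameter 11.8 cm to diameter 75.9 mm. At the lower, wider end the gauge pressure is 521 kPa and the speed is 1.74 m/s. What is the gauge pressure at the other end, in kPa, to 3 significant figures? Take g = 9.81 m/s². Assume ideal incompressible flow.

Mass conservation (A₁v₁ = A₂v₂) gives v₂ = 1.74 × 109/45.2 = 4.21 m/s.
Bernoulli: P₁ + ½ρv₁² + ρg h₁ = P₂ + ½ρv₂² + ρg h₂, so P₂ = P₁ + ½ρ(v₁² − v₂²) − ρg(h₂ − h₁).
P₂ = 521000 + ½·807·(1.74² − 4.21²) − 807·9.81·(+6.11) = 521000 + (-5920) − (48400) = 467000 Pa.

P₂ ≈ 467 kPa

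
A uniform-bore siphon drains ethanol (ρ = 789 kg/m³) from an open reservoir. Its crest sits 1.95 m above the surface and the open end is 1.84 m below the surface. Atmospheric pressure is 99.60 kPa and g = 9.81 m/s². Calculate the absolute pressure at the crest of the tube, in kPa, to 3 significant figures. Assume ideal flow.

From the surface to the outlet (both open to atmosphere, surface at rest): v = √(2g·h_out) = √(2·9.81·1.84) = 6.01 m/s.
The bore is uniform, so the speed at the crest is the same v. Bernoulli surface→crest: P_atm = P_top + ½ρv² + ρg·h_top.
P_top = 99600 − ½·789·6.01² − 789·9.81·1.95 = 70300 Pa.

P_top = 70.3 kPa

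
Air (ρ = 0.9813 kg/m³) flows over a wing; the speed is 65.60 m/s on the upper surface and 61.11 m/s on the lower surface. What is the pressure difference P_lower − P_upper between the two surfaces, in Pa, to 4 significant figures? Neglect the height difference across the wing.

ΔP ≈ 279.1 Pa

Bernoulli (same height): P_lower − P_upper = ½ρ(v_upper² − v_lower²).
ΔP = ½·0.9813·(65.60² − 61.11²) = 279.1 Pa.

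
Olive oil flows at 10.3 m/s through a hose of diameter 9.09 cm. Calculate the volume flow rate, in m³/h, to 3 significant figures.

Q = A·v = 0.00649 m² × 10.3 m/s = 0.0668 m³/s.
Converting: 0.0668 m³/s × 3600 = 241 m³/h.

Q ≈ 241 m³/h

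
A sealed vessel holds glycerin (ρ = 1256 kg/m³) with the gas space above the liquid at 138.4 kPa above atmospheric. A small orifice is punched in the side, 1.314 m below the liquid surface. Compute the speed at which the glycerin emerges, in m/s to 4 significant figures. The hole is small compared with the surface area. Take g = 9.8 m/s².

15.69 m/s

Take point 1 at the surface (v₁ ≈ 0) and point 2 at the hole (at atmospheric pressure). Bernoulli: P₁ + ρg h = P_atm + ½ρv₂².
With P₁ − P_atm = 138400 Pa, v₂ = √(2gh + 2ΔP/ρ) = √(2·9.8·1.314 + 2·138400/1256) = 15.69 m/s.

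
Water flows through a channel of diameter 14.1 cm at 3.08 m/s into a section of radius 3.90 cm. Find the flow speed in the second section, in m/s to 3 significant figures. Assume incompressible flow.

By continuity, v₂ = v₁·A₁/A₂ = 3.08·(156/47.8) = 10.1 m/s.

10.1 m/s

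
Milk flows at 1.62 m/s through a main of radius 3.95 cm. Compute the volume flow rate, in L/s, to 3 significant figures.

Q = A·v = 0.00490 m² × 1.62 m/s = 0.00794 m³/s.
Converting: 0.00794 m³/s × 1000 = 7.94 L/s.

Q ≈ 7.94 L/s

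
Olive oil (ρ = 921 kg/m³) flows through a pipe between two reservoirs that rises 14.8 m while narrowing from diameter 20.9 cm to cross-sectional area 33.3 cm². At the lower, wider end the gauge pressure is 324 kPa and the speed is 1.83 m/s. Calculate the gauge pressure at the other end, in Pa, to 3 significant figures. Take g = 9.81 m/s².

P₂ ≈ 28100 Pa

The volume flow rate is constant, so v₂ = (A₁/A₂)v₁ = (343/33.3)·1.83 = 18.9 m/s.
Bernoulli: P₁ + ½ρv₁² + ρg h₁ = P₂ + ½ρv₂² + ρg h₂, so P₂ = P₁ + ½ρ(v₁² − v₂²) − ρg(h₂ − h₁).
P₂ = 324000 + ½·921·(1.83² − 18.9²) − 921·9.81·(+14.8) = 324000 + (-162000) − (134000) = 28100 Pa.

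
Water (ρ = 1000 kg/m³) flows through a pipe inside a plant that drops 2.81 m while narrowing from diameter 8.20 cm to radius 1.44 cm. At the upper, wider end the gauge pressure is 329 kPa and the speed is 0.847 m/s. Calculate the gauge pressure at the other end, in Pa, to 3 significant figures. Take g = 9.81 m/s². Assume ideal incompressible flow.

The volume flow rate is constant, so v₂ = (A₁/A₂)v₁ = (52.8/6.51)·0.847 = 6.87 m/s.
Bernoulli: P₁ + ½ρv₁² + ρg h₁ = P₂ + ½ρv₂² + ρg h₂, so P₂ = P₁ + ½ρ(v₁² − v₂²) − ρg(h₂ − h₁).
P₂ = 329000 + ½·1000·(0.847² − 6.87²) − 1000·9.81·(−2.81) = 329000 + (-23200) − (-27600) = 333000 Pa.

P₂ ≈ 333000 Pa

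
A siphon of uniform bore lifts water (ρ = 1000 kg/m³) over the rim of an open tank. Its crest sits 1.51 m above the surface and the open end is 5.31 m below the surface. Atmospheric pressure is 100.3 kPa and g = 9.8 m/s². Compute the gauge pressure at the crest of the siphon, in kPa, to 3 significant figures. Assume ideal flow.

P_gauge ≈ -66.8 kPa

From the surface to the outlet (both open to atmosphere, surface at rest): v = √(2g·h_out) = √(2·9.8·5.31) = 10.2 m/s.
Continuity keeps v the same throughout the tube; from surface to crest, P_atm + 0 = P_top + ½ρv² + ρg·h_top.
P_top = 100300 − ½·1000·10.2² − 1000·9.8·1.51 = 33500 Pa. So P_gauge = P_top − P_atm = -66800 Pa.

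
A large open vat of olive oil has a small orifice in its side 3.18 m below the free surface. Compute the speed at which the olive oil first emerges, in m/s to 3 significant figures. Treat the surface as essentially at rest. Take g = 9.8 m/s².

With the surface at rest and both surface and jet at atmospheric pressure, Bernoulli gives ρg h = ½ρv², so v = √(2gh) = √(2·9.8·3.18) = 7.89 m/s.

v = 7.89 m/s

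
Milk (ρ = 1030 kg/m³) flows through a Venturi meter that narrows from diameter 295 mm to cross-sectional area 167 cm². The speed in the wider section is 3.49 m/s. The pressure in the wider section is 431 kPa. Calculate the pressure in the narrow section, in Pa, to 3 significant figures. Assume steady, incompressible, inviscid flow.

P₂ ≈ 332000 Pa

The volume flow rate is constant, so v₂ = (A₁/A₂)v₁ = (683/167)·3.49 = 14.3 m/s.
The pipe is horizontal, so Bernoulli reduces to P₁ + ½ρv₁² = P₂ + ½ρv₂².
P₂ = P₁ − ½ρ(v₂² − v₁²) = 431000 − ½·1030·(14.3² − 3.49²) = 431000 − 98800 = 332000 Pa.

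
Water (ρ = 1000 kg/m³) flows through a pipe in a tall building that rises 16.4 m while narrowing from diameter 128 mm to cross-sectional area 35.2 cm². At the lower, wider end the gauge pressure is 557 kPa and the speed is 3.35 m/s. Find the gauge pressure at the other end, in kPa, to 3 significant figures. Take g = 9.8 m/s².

P₂ = 327 kPa

Continuity gives A₁v₁ = A₂v₂, so v₂ = (129 cm²)/(35.2 cm²) × 3.35 m/s = 12.2 m/s.
Energy conservation along the streamline gives P₂ = P₁ − ½ρ(v₂² − v₁²) − ρg(h₂ − h₁).
P₂ = 557000 + ½·1000·(3.35² − 12.2²) − 1000·9.8·(+16.4) = 557000 + (-69400) − (161000) = 327000 Pa.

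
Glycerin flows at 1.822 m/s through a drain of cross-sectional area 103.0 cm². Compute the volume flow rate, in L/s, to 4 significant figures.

Q ≈ 18.77 L/s

Q = A·v = 0.01030 m² × 1.822 m/s = 0.01877 m³/s.
Converting: 0.01877 m³/s × 1000 = 18.77 L/s.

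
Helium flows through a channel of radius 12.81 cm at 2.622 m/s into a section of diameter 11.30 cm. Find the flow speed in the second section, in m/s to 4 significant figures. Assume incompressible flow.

v₂ ≈ 13.48 m/s

Mass conservation (A₁v₁ = A₂v₂) gives v₂ = 2.622 × 515.5/100.3 = 13.48 m/s.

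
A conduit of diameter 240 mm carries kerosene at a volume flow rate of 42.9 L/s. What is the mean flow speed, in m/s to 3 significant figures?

Q = 42.9 L/s = 0.0429 m³/s.
v = Q/A = 0.0429 / 0.0452 = 0.948 m/s.

v ≈ 0.948 m/s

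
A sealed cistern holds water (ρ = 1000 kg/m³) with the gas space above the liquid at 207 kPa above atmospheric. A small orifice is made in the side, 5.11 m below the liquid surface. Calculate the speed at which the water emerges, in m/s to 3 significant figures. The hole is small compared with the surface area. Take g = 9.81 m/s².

Take point 1 at the surface (v₁ ≈ 0) and point 2 at the hole (at atmospheric pressure). Bernoulli: P₁ + ρg h = P_atm + ½ρv₂².
With P₁ − P_atm = 207000 Pa, v₂ = √(2gh + 2ΔP/ρ) = √(2·9.81·5.11 + 2·207000/1000) = 22.7 m/s.

v ≈ 22.7 m/s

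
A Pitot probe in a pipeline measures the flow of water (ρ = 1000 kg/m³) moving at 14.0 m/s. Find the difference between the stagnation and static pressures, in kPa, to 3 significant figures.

The dynamic pressure equals the rise in static pressure at the stagnation point: ΔP = ½ρv².
ΔP = ½·1000·14.0² = 98000 Pa.

ΔP = 98.0 kPa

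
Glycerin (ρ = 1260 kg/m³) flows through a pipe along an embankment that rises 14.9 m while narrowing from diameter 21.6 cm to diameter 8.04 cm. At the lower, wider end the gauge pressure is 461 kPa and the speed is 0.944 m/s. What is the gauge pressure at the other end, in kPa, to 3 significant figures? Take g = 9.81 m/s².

P₂ ≈ 248 kPa

The volume flow rate is constant, so v₂ = (A₁/A₂)v₁ = (366/50.8)·0.944 = 6.81 m/s.
Energy conservation along the streamline gives P₂ = P₁ − ½ρ(v₂² − v₁²) − ρg(h₂ − h₁).
P₂ = 461000 + ½·1260·(0.944² − 6.81²) − 1260·9.81·(+14.9) = 461000 + (-28700) − (184000) = 248000 Pa.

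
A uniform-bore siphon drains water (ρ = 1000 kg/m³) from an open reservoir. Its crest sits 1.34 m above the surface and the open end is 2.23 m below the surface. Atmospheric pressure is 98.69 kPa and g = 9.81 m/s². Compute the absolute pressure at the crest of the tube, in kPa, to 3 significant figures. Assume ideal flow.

Bernoulli surface→outlet gives ½v² = g·h_out, so v = √(2·9.81·2.23) = 6.61 m/s.
Continuity keeps v the same throughout the tube; from surface to crest, P_atm + 0 = P_top + ½ρv² + ρg·h_top.
P_top = 98690 − ½·1000·6.61² − 1000·9.81·1.34 = 63700 Pa.

63.7 kPa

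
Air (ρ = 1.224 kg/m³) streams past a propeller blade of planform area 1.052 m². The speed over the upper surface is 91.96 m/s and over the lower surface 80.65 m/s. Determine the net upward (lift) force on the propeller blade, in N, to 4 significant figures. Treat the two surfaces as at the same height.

With equal heights on the two surfaces, Bernoulli gives P_lower − P_upper = ½ρ(v_upper² − v_lower²).
ΔP = ½·1.224·(91.96² − 80.65²) = 1195 Pa.
Lift = ΔP · A = 1195 × 1.052 = 1257 N.

F ≈ 1257 N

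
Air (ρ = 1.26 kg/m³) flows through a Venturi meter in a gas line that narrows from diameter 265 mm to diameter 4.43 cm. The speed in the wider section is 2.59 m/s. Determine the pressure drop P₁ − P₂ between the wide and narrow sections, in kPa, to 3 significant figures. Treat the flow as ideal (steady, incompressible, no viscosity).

By continuity, v₂ = v₁·A₁/A₂ = 2.59·(552/15.4) = 92.7 m/s.
Along the horizontal streamline, P + ½ρv² is constant.
P₁ − P₂ = ½·1.26·(92.7² − 2.59²) = ½·1.26·8580 = 5410 Pa.

ΔP ≈ 5.41 kPa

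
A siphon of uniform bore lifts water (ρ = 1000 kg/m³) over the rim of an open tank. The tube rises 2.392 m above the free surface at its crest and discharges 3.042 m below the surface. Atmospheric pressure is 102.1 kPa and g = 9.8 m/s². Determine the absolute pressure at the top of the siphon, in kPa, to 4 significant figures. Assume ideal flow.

P_top = 48.85 kPa

From the surface to the outlet (both open to atmosphere, surface at rest): v = √(2g·h_out) = √(2·9.8·3.042) = 7.722 m/s.
With constant cross-section the crest speed equals v; applying Bernoulli from the surface up to the crest, P_top = P_atm − ½ρv² − ρg·h_top.
P_top = 102100 − ½·1000·7.722² − 1000·9.8·2.392 = 48850 Pa.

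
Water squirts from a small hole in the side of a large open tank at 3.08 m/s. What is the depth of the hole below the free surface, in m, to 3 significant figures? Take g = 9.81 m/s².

Torricelli: v = √(2gh), so h = v²/(2g).
h = 3.08²/(2·9.81) = 9.49/19.62 = 0.484 m.

h = 0.484 m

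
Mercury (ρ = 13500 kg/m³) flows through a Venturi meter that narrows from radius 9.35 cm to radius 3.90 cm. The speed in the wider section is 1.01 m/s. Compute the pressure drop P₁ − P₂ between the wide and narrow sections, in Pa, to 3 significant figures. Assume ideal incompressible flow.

By continuity, v₂ = v₁·A₁/A₂ = 1.01·(275/47.8) = 5.81 m/s.
With no height change, Bernoulli's equation is P₁ + ½ρv₁² = P₂ + ½ρv₂².
P₁ − P₂ = ½·13500·(5.81² − 1.01²) = ½·13500·32.7 = 221000 Pa.

221000 Pa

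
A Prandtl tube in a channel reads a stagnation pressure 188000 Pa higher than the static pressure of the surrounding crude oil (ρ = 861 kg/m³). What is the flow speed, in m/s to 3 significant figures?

Bernoulli between the free stream and the stagnation point: ½ρv² = P_stag − P_static.
v = √(2ΔP/ρ) = √(2·188000/861) = 20.9 m/s.

v = 20.9 m/s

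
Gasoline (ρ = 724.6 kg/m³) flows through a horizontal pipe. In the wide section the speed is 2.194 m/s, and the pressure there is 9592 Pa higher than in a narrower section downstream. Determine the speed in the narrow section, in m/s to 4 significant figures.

v₂ ≈ 5.594 m/s

With h₁ = h₂, rearranging Bernoulli gives v₂ = √(v₁² + 2ΔP/ρ).
v₂ = √(2.194² + 2·9592/724.6) = √(4.814 + 26.48) = 5.594 m/s.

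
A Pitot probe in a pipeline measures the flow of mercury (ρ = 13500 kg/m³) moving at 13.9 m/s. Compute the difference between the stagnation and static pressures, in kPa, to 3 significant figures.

ΔP ≈ 1300 kPa

At the stagnation point the flow is brought to rest, so Bernoulli gives P_stag − P_static = ½ρv².
ΔP = ½·13500·13.9² = 1300000 Pa.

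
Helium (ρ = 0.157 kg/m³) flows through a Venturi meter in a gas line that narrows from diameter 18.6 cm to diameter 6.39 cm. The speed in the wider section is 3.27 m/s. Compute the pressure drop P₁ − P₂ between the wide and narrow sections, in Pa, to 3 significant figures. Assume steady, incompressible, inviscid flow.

The volume flow rate is constant, so v₂ = (A₁/A₂)v₁ = (272/32.1)·3.27 = 27.7 m/s.
With no height change, Bernoulli's equation is P₁ + ½ρv₁² = P₂ + ½ρv₂².
P₁ − P₂ = ½·0.157·(27.7² − 3.27²) = ½·0.157·757 = 59.4 Pa.

ΔP ≈ 59.4 Pa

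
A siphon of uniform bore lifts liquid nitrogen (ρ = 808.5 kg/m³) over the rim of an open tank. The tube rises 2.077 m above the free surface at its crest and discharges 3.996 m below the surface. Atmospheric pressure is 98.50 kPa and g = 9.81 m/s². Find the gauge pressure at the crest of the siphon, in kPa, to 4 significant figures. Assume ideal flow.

P_gauge ≈ -48.17 kPa

From the surface to the outlet (both open to atmosphere, surface at rest): v = √(2g·h_out) = √(2·9.81·3.996) = 8.854 m/s.
Continuity keeps v the same throughout the tube; from surface to crest, P_atm + 0 = P_top + ½ρv² + ρg·h_top.
P_top = 98500 − ½·808.5·8.854² − 808.5·9.81·2.077 = 50330 Pa. So P_gauge = P_top − P_atm = -48170 Pa.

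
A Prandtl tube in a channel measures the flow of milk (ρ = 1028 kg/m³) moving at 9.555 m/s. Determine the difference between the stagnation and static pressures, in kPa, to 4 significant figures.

ΔP = 46.93 kPa

Bernoulli between the free stream and the stagnation point: ½ρv² = P_stag − P_static.
ΔP = ½·1028·9.555² = 46930 Pa.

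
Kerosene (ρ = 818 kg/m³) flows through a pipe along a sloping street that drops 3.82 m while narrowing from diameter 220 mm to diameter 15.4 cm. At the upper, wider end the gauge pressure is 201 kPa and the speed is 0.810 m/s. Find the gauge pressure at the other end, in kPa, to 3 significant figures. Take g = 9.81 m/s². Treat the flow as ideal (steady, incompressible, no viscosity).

The volume flow rate is constant, so v₂ = (A₁/A₂)v₁ = (380/186)·0.810 = 1.65 m/s.
Bernoulli: P₁ + ½ρv₁² + ρg h₁ = P₂ + ½ρv₂² + ρg h₂, so P₂ = P₁ + ½ρ(v₁² − v₂²) − ρg(h₂ − h₁).
P₂ = 201000 + ½·818·(0.810² − 1.65²) − 818·9.81·(−3.82) = 201000 + (-849) − (-30700) = 231000 Pa.

P₂ ≈ 231 kPa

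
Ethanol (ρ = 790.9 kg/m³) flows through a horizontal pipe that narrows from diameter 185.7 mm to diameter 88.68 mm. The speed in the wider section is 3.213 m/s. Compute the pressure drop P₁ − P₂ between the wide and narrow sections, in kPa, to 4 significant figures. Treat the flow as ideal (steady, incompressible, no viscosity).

ΔP ≈ 74.42 kPa

Continuity gives A₁v₁ = A₂v₂, so v₂ = (270.8 cm²)/(61.76 cm²) × 3.213 m/s = 14.09 m/s.
Bernoulli (h₁ = h₂): P₁ − P₂ = ½ρ(v₂² − v₁²).
P₁ − P₂ = ½·790.9·(14.09² − 3.213²) = ½·790.9·188.2 = 74420 Pa.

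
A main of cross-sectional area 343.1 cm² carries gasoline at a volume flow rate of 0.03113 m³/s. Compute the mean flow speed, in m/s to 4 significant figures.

Q = 0.03113 m³/s = 0.03113 m³/s.
v = Q/A = 0.03113 / 0.03431 = 0.9073 m/s.

v ≈ 0.9073 m/s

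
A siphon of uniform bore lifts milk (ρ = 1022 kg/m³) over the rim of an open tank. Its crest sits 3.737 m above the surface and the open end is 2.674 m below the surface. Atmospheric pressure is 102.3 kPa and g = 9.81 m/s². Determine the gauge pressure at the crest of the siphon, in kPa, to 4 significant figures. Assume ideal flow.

Bernoulli surface→outlet gives ½v² = g·h_out, so v = √(2·9.81·2.674) = 7.243 m/s.
Continuity keeps v the same throughout the tube; from surface to crest, P_atm + 0 = P_top + ½ρv² + ρg·h_top.
P_top = 102300 − ½·1022·7.243² − 1022·9.81·3.737 = 38020 Pa. So P_gauge = P_top − P_atm = -64280 Pa.

P_gauge ≈ -64.28 kPa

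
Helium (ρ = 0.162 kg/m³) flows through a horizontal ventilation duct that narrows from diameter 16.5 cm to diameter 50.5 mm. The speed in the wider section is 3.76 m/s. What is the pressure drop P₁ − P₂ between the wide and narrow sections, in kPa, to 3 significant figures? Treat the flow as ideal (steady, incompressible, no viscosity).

By continuity, v₂ = v₁·A₁/A₂ = 3.76·(214/20.0) = 40.1 m/s.
Along the horizontal streamline, P + ½ρv² is constant.
P₁ − P₂ = ½·0.162·(40.1² − 3.76²) = ½·0.162·1600 = 129 Pa.

0.129 kPa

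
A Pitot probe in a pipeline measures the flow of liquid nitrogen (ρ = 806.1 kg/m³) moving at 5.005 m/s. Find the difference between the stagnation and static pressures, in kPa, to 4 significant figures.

At the stagnation point the flow is brought to rest, so Bernoulli gives P_stag − P_static = ½ρv².
ΔP = ½·806.1·5.005² = 10100 Pa.

ΔP ≈ 10.10 kPa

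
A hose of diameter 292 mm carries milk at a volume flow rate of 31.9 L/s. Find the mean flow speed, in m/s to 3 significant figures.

0.476 m/s

Q = 31.9 L/s = 0.0319 m³/s.
v = Q/A = 0.0319 / 0.0670 = 0.476 m/s.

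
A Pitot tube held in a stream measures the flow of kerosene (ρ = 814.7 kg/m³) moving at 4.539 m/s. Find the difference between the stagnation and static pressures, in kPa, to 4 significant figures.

At the stagnation point the flow is brought to rest, so Bernoulli gives P_stag − P_static = ½ρv².
ΔP = ½·814.7·4.539² = 8392 Pa.

ΔP ≈ 8.392 kPa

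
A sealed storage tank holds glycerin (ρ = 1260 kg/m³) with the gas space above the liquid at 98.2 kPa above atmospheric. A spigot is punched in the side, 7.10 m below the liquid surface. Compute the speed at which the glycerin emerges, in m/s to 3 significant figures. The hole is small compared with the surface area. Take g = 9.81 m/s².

17.2 m/s

Take point 1 at the surface (v₁ ≈ 0) and point 2 at the hole (at atmospheric pressure). Bernoulli: P₁ + ρg h = P_atm + ½ρv₂².
With P₁ − P_atm = 98200 Pa, v₂ = √(2gh + 2ΔP/ρ) = √(2·9.81·7.10 + 2·98200/1260) = 17.2 m/s.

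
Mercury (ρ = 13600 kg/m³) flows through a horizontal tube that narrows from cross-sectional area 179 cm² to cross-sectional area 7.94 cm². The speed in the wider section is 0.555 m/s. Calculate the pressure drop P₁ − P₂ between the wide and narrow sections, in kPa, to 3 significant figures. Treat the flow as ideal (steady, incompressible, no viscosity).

1060 kPa

The volume flow rate is constant, so v₂ = (A₁/A₂)v₁ = (179/7.94)·0.555 = 12.5 m/s.
Bernoulli (h₁ = h₂): P₁ − P₂ = ½ρ(v₂² − v₁²).
P₁ − P₂ = ½·13600·(12.5² − 0.555²) = ½·13600·156 = 1060000 Pa.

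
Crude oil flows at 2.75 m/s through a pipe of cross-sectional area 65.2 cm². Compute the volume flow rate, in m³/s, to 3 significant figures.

Q = A·v = 0.00652 m² × 2.75 m/s = 0.0179 m³/s.

Q ≈ 0.0179 m³/s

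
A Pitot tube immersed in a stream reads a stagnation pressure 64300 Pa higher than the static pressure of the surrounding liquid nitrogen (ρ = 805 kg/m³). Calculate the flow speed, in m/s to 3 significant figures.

12.6 m/s

The dynamic pressure equals the rise in static pressure at the stagnation point: ΔP = ½ρv².
v = √(2ΔP/ρ) = √(2·64300/805) = 12.6 m/s.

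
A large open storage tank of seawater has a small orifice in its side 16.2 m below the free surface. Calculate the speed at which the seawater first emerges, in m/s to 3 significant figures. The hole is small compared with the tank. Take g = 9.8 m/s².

Bernoulli from surface to hole (P equal, v_surface ≈ 0): v = √(2gh) = √(2×9.8×16.2) = 17.8 m/s.

v = 17.8 m/s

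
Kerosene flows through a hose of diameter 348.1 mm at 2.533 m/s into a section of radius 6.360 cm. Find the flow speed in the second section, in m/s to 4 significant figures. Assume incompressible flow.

18.97 m/s

Mass conservation (A₁v₁ = A₂v₂) gives v₂ = 2.533 × 951.7/127.1 = 18.97 m/s.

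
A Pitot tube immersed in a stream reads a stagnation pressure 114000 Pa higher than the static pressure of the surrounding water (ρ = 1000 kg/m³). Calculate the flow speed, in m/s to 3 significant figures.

15.1 m/s

Bernoulli between the free stream and the stagnation point: ½ρv² = P_stag − P_static.
v = √(2ΔP/ρ) = √(2·114000/1000) = 15.1 m/s.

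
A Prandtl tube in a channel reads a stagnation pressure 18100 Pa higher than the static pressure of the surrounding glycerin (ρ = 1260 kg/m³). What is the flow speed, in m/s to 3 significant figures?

v ≈ 5.36 m/s

Bernoulli between the free stream and the stagnation point: ½ρv² = P_stag − P_static.
v = √(2ΔP/ρ) = √(2·18100/1260) = 5.36 m/s.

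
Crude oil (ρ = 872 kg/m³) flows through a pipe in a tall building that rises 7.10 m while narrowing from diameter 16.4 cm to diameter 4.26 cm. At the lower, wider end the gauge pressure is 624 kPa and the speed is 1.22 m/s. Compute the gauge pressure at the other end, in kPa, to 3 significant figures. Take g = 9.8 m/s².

P₂ ≈ 421 kPa

The volume flow rate is constant, so v₂ = (A₁/A₂)v₁ = (211/14.3)·1.22 = 18.1 m/s.
Energy conservation along the streamline gives P₂ = P₁ − ½ρ(v₂² − v₁²) − ρg(h₂ − h₁).
P₂ = 624000 + ½·872·(1.22² − 18.1²) − 872·9.8·(+7.10) = 624000 + (-142000) − (60700) = 421000 Pa.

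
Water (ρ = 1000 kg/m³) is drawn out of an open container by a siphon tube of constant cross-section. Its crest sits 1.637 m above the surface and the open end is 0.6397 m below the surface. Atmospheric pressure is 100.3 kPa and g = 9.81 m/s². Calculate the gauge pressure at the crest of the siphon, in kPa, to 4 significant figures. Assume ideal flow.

Bernoulli surface→outlet gives ½v² = g·h_out, so v = √(2·9.81·0.6397) = 3.543 m/s.
Continuity keeps v the same throughout the tube; from surface to crest, P_atm + 0 = P_top + ½ρv² + ρg·h_top.
P_top = 100300 − ½·1000·3.543² − 1000·9.81·1.637 = 77970 Pa. So P_gauge = P_top − P_atm = -22330 Pa.

P_gauge ≈ -22.33 kPa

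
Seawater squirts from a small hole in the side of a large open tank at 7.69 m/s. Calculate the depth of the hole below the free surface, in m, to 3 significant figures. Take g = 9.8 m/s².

For a small hole in a large open tank, ½v² = gh, giving h = v²/(2g).
h = 7.69²/(2·9.8) = 59.1/19.60 = 3.02 m.

3.02 m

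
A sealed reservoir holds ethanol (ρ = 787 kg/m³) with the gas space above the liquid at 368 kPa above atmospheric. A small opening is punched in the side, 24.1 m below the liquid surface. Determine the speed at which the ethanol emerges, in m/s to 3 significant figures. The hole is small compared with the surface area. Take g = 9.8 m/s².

Take point 1 at the surface (v₁ ≈ 0) and point 2 at the hole (at atmospheric pressure). Bernoulli: P₁ + ρg h = P_atm + ½ρv₂².
With P₁ − P_atm = 368000 Pa, v₂ = √(2gh + 2ΔP/ρ) = √(2·9.8·24.1 + 2·368000/787) = 37.5 m/s.

v = 37.5 m/s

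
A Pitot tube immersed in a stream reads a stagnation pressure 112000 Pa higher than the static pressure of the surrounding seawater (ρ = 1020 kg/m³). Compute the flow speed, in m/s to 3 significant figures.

v ≈ 14.8 m/s

At the stagnation point the flow is brought to rest, so Bernoulli gives P_stag − P_static = ½ρv².
v = √(2ΔP/ρ) = √(2·112000/1020) = 14.8 m/s.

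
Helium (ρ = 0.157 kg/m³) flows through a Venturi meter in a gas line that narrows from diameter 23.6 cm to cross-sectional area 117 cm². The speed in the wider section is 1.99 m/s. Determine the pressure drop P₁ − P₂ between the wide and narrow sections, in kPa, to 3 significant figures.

The volume flow rate is constant, so v₂ = (A₁/A₂)v₁ = (437/117)·1.99 = 7.44 m/s.
The pipe is horizontal, so Bernoulli reduces to P₁ + ½ρv₁² = P₂ + ½ρv₂².
P₁ − P₂ = ½·0.157·(7.44² − 1.99²) = ½·0.157·51.4 = 4.03 Pa.

ΔP ≈ 0.00403 kPa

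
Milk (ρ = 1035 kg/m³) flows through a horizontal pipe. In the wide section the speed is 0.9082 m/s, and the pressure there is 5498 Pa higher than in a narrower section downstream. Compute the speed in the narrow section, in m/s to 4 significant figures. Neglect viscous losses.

v₂ ≈ 3.384 m/s

With h₁ = h₂, rearranging Bernoulli gives v₂ = √(v₁² + 2ΔP/ρ).
v₂ = √(0.9082² + 2·5498/1035) = √(0.8248 + 10.62) = 3.384 m/s.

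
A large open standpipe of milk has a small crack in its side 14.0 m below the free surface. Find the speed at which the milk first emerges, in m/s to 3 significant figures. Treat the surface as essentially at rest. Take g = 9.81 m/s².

16.6 m/s

Bernoulli from surface to hole (P equal, v_surface ≈ 0): v = √(2gh) = √(2×9.81×14.0) = 16.6 m/s.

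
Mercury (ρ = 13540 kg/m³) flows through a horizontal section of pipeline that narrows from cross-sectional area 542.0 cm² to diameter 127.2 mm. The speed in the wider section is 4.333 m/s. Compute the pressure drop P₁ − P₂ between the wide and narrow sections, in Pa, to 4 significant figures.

2185000 Pa

By continuity, v₂ = v₁·A₁/A₂ = 4.333·(542.0/127.1) = 18.48 m/s.
With no height change, Bernoulli's equation is P₁ + ½ρv₁² = P₂ + ½ρv₂².
P₁ − P₂ = ½·13540·(18.48² − 4.333²) = ½·13540·322.8 = 2185000 Pa.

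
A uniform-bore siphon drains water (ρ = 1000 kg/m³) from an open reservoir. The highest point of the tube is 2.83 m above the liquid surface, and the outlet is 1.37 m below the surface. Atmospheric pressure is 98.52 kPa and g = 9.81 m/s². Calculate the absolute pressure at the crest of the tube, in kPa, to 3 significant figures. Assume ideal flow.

Bernoulli surface→outlet gives ½v² = g·h_out, so v = √(2·9.81·1.37) = 5.18 m/s.
The bore is uniform, so the speed at the crest is the same v. Bernoulli surface→crest: P_atm = P_top + ½ρv² + ρg·h_top.
P_top = 98520 − ½·1000·5.18² − 1000·9.81·2.83 = 57300 Pa.

P_top ≈ 57.3 kPa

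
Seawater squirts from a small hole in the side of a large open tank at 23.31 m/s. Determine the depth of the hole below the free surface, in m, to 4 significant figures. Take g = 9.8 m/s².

For a small hole in a large open tank, ½v² = gh, giving h = v²/(2g).
h = 23.31²/(2·9.8) = 543.4/19.60 = 27.72 m.

h = 27.72 m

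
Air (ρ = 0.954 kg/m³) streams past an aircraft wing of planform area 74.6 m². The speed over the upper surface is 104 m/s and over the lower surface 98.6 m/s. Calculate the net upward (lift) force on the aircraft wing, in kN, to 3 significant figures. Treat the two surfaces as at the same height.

F ≈ 38.9 kN

The faster flow above has the lower pressure; Bernoulli (same height) gives ΔP = ½ρ(v_up² − v_low²).
ΔP = ½·0.954·(104² − 98.6²) = 522 Pa.
Lift = ΔP · A = 522 × 74.6 = 38900 N.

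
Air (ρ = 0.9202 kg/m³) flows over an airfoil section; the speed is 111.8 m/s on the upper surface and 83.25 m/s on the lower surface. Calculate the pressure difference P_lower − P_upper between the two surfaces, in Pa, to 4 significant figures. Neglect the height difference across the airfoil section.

The pressure is lower where the speed is higher: ΔP = ½ρ(v_up² − v_low²).
ΔP = ½·0.9202·(111.8² − 83.25²) = 2562 Pa.

ΔP ≈ 2562 Pa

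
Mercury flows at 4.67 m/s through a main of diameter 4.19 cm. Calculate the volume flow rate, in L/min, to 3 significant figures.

386 L/min

Q = A·v = 0.00138 m² × 4.67 m/s = 0.00644 m³/s.
Converting: 0.00644 m³/s × 60000 = 386 L/min.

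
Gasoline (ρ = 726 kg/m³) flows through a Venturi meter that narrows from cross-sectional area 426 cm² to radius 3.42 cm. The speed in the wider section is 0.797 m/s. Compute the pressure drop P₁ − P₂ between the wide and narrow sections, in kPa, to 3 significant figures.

30.8 kPa

By continuity, v₂ = v₁·A₁/A₂ = 0.797·(426/36.7) = 9.24 m/s.
The pipe is horizontal, so Bernoulli reduces to P₁ + ½ρv₁² = P₂ + ½ρv₂².
P₁ − P₂ = ½·726·(9.24² − 0.797²) = ½·726·84.7 = 30800 Pa.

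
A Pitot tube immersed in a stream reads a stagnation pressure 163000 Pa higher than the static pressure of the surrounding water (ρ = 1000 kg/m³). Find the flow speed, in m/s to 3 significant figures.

At the stagnation point the flow is brought to rest, so Bernoulli gives P_stag − P_static = ½ρv².
v = √(2ΔP/ρ) = √(2·163000/1000) = 18.1 m/s.

18.1 m/s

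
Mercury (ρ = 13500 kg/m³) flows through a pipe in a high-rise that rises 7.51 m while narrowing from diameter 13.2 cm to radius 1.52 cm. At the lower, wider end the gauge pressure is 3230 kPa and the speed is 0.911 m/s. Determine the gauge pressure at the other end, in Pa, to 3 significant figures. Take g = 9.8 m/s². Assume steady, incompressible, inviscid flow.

P₂ = 251000 Pa

Mass conservation (A₁v₁ = A₂v₂) gives v₂ = 0.911 × 137/7.26 = 17.2 m/s.
Energy conservation along the streamline gives P₂ = P₁ − ½ρ(v₂² − v₁²) − ρg(h₂ − h₁).
P₂ = 3230000 + ½·13500·(0.911² − 17.2²) − 13500·9.8·(+7.51) = 3230000 + (-1990000) − (994000) = 251000 Pa.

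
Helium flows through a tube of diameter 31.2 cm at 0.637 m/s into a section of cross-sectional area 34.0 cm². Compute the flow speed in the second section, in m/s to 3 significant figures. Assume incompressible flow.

By continuity, v₂ = v₁·A₁/A₂ = 0.637·(765/34.0) = 14.3 m/s.

14.3 m/s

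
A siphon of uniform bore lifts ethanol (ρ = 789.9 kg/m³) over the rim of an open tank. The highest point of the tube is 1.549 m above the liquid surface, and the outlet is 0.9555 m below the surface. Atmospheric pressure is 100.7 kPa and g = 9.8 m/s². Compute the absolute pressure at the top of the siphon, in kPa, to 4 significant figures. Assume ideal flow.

From the surface to the outlet (both open to atmosphere, surface at rest): v = √(2g·h_out) = √(2·9.8·0.9555) = 4.328 m/s.
The bore is uniform, so the speed at the crest is the same v. Bernoulli surface→crest: P_atm = P_top + ½ρv² + ρg·h_top.
P_top = 100700 − ½·789.9·4.328² − 789.9·9.8·1.549 = 81310 Pa.

P_top = 81.31 kPa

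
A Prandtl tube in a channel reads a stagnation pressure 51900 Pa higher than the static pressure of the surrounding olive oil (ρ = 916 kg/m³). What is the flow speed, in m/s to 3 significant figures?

At the stagnation point the flow is brought to rest, so Bernoulli gives P_stag − P_static = ½ρv².
v = √(2ΔP/ρ) = √(2·51900/916) = 10.6 m/s.

v ≈ 10.6 m/s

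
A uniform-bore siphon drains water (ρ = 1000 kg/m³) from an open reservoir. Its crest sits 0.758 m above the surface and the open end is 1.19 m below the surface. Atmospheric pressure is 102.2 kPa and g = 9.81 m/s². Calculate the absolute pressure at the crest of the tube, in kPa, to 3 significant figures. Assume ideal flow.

The outlet speed comes from Torricelli: v = √(2g·1.19) = 4.83 m/s.
With constant cross-section the crest speed equals v; applying Bernoulli from the surface up to the crest, P_top = P_atm − ½ρv² − ρg·h_top.
P_top = 102200 − ½·1000·4.83² − 1000·9.81·0.758 = 83100 Pa.

83.1 kPa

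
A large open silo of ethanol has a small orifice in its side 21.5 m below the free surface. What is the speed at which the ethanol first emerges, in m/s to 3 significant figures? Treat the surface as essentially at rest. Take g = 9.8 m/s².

The surface is effectively still and both ends are open, so ½v² = gh and v = √(2·9.8·21.5) = 20.5 m/s.

v = 20.5 m/s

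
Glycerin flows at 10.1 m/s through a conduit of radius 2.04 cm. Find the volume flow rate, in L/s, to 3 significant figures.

Q = 13.2 L/s

Q = A·v = 0.00131 m² × 10.1 m/s = 0.0132 m³/s.
Converting: 0.0132 m³/s × 1000 = 13.2 L/s.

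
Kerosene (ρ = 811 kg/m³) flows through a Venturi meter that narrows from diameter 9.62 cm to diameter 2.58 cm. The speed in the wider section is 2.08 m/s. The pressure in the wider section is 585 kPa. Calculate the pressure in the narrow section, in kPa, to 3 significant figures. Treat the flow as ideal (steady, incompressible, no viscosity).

P₂ ≈ 248 kPa

Mass conservation (A₁v₁ = A₂v₂) gives v₂ = 2.08 × 72.7/5.23 = 28.9 m/s.
Bernoulli (h₁ = h₂): P₁ − P₂ = ½ρ(v₂² − v₁²).
P₂ = P₁ − ½ρ(v₂² − v₁²) = 585000 − ½·811·(28.9² − 2.08²) = 585000 − 337000 = 248000 Pa.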